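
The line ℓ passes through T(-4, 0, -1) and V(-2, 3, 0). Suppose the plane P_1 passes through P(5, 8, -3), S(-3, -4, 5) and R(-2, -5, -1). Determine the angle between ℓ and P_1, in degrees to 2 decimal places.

A direction vector for ℓ is V − T = (2, 3, 1).
PS = (-8, -12, 8), PR = (-7, -13, 2); a normal to P_1 is PS × PR = (80, -40, 20).
Using P: P_1 has equation 80x - 40y + 20z = 20.
sin θ = |n·v| / (|n||v|) = |60| / (√8400 · √14) = 0.17496.
θ ≈ 10.08°.

10.08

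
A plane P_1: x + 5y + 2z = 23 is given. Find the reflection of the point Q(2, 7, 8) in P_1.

(0, -3, 4)

λ = (n·Q − d)/|n|² = (53 − 23)/30 = 1.
Reflection = Q − 2λn = (2, 7, 8) − 2·(1, 5, 2) = (0, -3, 4).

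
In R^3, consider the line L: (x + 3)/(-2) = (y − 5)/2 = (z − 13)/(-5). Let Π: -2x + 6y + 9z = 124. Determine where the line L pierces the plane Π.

(-5, 7, 8)

L has direction (-2, 2, -5) through (-3, 5, 13).
Substitute r = (-3, 5, 13) + t(-2, 2, -5) into the plane: 153 + (-29)t = 124, so t = 1.
Intersection: (-3, 5, 13) + 1·(-2, 2, -5) = (-5, 7, 8).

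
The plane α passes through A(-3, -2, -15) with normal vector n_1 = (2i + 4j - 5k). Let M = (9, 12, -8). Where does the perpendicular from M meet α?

α: n_1·r = n_1·A gives 2x + 4y - 5z = 61.
Foot = M − λn with λ = (n·M − d)/|n|² = (106 − 61)/45 = 1.
Foot = (9, 12, -8) − 1·(2, 4, -5) = (7, 8, -3).

(7, 8, -3)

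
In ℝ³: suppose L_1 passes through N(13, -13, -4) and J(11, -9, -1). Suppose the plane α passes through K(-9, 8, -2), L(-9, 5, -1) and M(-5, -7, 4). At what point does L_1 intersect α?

(7, -1, 5)

A direction vector for L_1 is J − N = (-2, 4, 3).
KL = (0, -3, 1), KM = (4, -15, 6); a normal to α is KL × KM = (-3, 4, 12).
Using K: α has equation -3x + 4y + 12z = 35.
Substitute r = (13, -13, -4) + t(-2, 4, 3) into the plane: -139 + 58t = 35, so t = 3.
Intersection: (13, -13, -4) + 3·(-2, 4, 3) = (7, -1, 5).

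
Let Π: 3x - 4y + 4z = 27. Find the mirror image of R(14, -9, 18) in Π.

(-4, 15, -6)

λ = (n·R − d)/|n|² = (150 − 27)/41 = 3.
Reflection = R − 2λn = (14, -9, 18) − 6·(3, -4, 4) = (-4, 15, -6).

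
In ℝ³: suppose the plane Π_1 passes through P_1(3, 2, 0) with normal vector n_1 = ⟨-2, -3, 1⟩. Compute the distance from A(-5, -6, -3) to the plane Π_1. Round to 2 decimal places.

9.89

Π_1: n_1·r = n_1·P_1 gives -2x - 3y + z = -12.
n·A − d = (-2)·(-5) + (-3)·(-6) + (1)·(-3) − (-12) = 37; |n| = √14.
Distance = |37| / √14 = 37/√14 ≈ 9.89.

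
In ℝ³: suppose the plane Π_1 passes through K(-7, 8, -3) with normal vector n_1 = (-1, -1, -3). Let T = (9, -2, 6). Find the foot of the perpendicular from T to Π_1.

Π_1: n_1·r = n_1·K gives -x - y - 3z = 8.
Foot = T − λn with λ = (n·T − d)/|n|² = (-25 − 8)/11 = -3.
Foot = (9, -2, 6) − (-3)·(-1, -1, -3) = (6, -5, -3).

(6, -5, -3)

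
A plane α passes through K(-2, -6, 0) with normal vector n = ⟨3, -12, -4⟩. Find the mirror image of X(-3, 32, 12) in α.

α: n·r = n·K gives 3x - 12y - 4z = 66.
λ = (n·X − d)/|n|² = (-441 − 66)/169 = -3.
Reflection = X − 2λn = (-3, 32, 12) − (-6)·(3, -12, -4) = (15, -40, -12).

(15, -40, -12)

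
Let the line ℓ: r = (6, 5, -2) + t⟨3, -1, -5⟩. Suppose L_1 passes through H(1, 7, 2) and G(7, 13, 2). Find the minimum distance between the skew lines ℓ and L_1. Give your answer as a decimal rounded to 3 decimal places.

2.339

A direction vector for L_1 is G − H = (6, 6, 0).
Common perpendicular direction n = (3, -1, -5) × (6, 6, 0) = (30, -30, 24).
With w = (1, 7, 2) − (6, 5, -2) = (-5, 2, 4), w · n = -114.
Distance = |w · n| / |n| = |-114| / √2376 ≈ 2.339.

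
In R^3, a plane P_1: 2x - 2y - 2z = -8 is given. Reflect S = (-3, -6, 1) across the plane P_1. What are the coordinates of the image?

λ = (n·S − d)/|n|² = (4 − (-8))/12 = 1.
Reflection = S − 2λn = (-3, -6, 1) − 2·(2, -2, -2) = (-7, -2, 5).

(-7, -2, 5)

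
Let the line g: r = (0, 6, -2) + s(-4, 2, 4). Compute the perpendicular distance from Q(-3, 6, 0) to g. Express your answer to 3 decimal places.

1.374

Taking (0, 6, -2) on g with direction v = (-4, 2, 4): w = Q − (0, 6, -2) = (-3, 0, 2), and w × v = (-4, 4, -6).
Distance = |w × v| / |v| = √68 / √36 ≈ 1.374.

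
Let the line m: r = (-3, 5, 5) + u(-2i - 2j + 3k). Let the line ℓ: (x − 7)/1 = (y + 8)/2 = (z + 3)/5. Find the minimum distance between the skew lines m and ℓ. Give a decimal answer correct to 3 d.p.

15.112

ℓ has direction (1, 2, 5) through (7, -8, -3).
Common perpendicular direction n = (-2, -2, 3) × (1, 2, 5) = (-16, 13, -2).
With w = (7, -8, -3) − (-3, 5, 5) = (10, -13, -8), w · n = -313.
Distance = |w · n| / |n| = |-313| / √429 ≈ 15.112.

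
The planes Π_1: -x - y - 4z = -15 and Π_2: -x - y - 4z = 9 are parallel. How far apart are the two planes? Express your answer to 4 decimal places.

5.6569

Same normal n = (-1, -1, -4) with |n| = √18; distance = |-15 − 9| / |n| = 24/√18 ≈ 5.6569.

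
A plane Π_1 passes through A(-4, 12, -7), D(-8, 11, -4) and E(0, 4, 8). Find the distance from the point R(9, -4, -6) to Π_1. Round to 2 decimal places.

AD = (-4, -1, 3), AE = (4, -8, 15); a normal to Π_1 is AD × AE = (9, 72, 36).
Using A: Π_1 has equation 9x + 72y + 36z = 576.
n·R − d = (9)·(9) + (72)·(-4) + (36)·(-6) − 576 = -999; |n| = √6561.
Distance = |-999| / √6561 = 999/√6561 ≈ 12.33.

12.33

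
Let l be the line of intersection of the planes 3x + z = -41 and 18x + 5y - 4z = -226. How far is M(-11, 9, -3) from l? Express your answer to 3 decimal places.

5.814

Direction of l: (3, 0, 1) × (18, 5, -4) = (-5, 30, 15).
A point on l: solving the two plane equations with x = -11 gives (-11, -12, -8).
Taking (-11, -12, -8) on l with direction v = (-5, 30, 15): w = M − (-11, -12, -8) = (0, 21, 5), and w × v = (165, -25, 105).
Distance = |w × v| / |v| = √38875 / √1150 ≈ 5.814.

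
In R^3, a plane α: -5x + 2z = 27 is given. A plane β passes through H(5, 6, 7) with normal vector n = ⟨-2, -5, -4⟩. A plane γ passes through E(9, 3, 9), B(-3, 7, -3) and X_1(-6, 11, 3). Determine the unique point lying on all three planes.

β: n·r = n·H gives -2x - 5y - 4z = -68.
EB = (-12, 4, -12), EX_1 = (-15, 8, -6); a normal to γ is EB × EX_1 = (72, 108, -36).
Using E: γ has equation 72x + 108y - 36z = 648.
Solving the 3×3 linear system -5x + 2z = 27, -2x - 5y - 4z = -68, 72x + 108y - 36z = 648 (e.g. by elimination or Cramer's rule, determinant = -2772) gives (-3, 10, 6).

(-3, 10, 6)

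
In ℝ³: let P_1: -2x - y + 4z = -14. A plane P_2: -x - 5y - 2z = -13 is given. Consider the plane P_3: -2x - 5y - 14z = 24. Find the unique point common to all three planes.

(-1, 4, -3)

Solving the 3×3 linear system -2x - y + 4z = -14, -x - 5y - 2z = -13, -2x - 5y - 14z = 24 (e.g. by elimination or Cramer's rule, determinant = -130) gives (-1, 4, -3).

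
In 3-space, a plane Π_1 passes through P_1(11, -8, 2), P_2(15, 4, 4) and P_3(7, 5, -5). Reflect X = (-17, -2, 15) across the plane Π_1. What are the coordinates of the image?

P_1P_2 = (4, 12, 2), P_1P_3 = (-4, 13, -7); a normal to Π_1 is P_1P_2 × P_1P_3 = (-110, 20, 100).
Using P_1: Π_1 has equation -110x + 20y + 100z = -1170.
λ = (n·X − d)/|n|² = (3330 − (-1170))/22500 = 1/5.
Reflection = X − 2λn = (-17, -2, 15) − (2/5)·(-110, 20, 100) = (27, -10, -25).

(27, -10, -25)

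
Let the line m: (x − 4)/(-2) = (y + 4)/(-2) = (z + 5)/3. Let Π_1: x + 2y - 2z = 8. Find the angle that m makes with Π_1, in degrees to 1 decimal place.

76.0

m has direction (-2, -2, 3) through (4, -4, -5).
sin θ = |n·v| / (|n||v|) = |-12| / (√9 · √17) = 0.97014.
θ ≈ 76.0°.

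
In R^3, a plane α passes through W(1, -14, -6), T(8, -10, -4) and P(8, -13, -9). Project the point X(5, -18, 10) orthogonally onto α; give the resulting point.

(1, -8, 4)

WT = (7, 4, 2), WP = (7, 1, -3); a normal to α is WT × WP = (-14, 35, -21).
Using W: α has equation -14x + 35y - 21z = -378.
Foot = X − λn with λ = (n·X − d)/|n|² = (-910 − (-378))/1862 = -2/7.
Foot = (5, -18, 10) − (-2/7)·(-14, 35, -21) = (1, -8, 4).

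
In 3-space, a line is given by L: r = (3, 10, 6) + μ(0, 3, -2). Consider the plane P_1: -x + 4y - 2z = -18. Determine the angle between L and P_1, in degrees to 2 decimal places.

sin θ = |n·v| / (|n||v|) = |16| / (√21 · √13) = 0.96836.
θ ≈ 75.55°.

75.55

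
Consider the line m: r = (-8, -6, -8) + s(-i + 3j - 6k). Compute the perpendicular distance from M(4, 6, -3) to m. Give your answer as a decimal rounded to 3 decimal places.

17.670

Taking (-8, -6, -8) on m with direction v = (-1, 3, -6): w = M − (-8, -6, -8) = (12, 12, 5), and w × v = (-87, 67, 48).
Distance = |w × v| / |v| = √14362 / √46 ≈ 17.670.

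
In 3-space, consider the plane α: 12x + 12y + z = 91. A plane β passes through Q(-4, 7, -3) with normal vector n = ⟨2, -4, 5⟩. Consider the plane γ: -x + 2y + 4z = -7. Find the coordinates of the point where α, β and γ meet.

β: n·r = n·Q gives 2x - 4y + 5z = -51.
Solving the 3×3 linear system 12x + 12y + z = 91, 2x - 4y + 5z = -51, -x + 2y + 4z = -7 (e.g. by elimination or Cramer's rule, determinant = -468) gives (1, 7, -5).

(1, 7, -5)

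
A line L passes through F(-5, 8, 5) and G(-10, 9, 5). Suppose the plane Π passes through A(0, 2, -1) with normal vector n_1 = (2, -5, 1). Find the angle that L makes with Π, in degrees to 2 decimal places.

32.49

A direction vector for L is G − F = (-5, 1, 0).
Π: n_1·r = n_1·A gives 2x - 5y + z = -11.
sin θ = |n·v| / (|n||v|) = |-15| / (√30 · √26) = 0.53709.
θ ≈ 32.49°.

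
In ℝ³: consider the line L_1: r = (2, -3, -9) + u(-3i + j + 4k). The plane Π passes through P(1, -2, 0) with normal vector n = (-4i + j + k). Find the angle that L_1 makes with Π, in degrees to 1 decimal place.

Π: n·r = n·P gives -4x + y + z = -6.
sin θ = |n·v| / (|n||v|) = |17| / (√18 · √26) = 0.78583.
θ ≈ 51.8°.

51.8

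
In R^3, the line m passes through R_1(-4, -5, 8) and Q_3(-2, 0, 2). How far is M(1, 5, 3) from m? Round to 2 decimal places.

5.04

A direction vector for m is Q_3 − R_1 = (2, 5, -6).
Taking (-4, -5, 8) on m with direction v = (2, 5, -6): w = M − (-4, -5, 8) = (5, 10, -5), and w × v = (-35, 20, 5).
Distance = |w × v| / |v| = √1650 / √65 ≈ 5.04.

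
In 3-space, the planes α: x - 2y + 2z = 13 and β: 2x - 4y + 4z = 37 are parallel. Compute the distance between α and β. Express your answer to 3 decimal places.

Rescale β by 1/2: x - 2y + 2z = 37/2. Then distance = |13 − (37/2)| / √9 ≈ 1.833.

1.833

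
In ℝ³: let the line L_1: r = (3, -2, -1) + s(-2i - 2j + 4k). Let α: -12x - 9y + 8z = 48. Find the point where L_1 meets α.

Substitute r = (3, -2, -1) + t(-2, -2, 4) into the plane: -26 + 74t = 48, so t = 1.
Intersection: (3, -2, -1) + 1·(-2, -2, 4) = (1, -4, 3).

(1, -4, 3)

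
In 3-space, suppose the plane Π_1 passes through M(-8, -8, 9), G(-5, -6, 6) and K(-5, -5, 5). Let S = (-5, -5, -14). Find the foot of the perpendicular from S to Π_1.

MG = (3, 2, -3), MK = (3, 3, -4); a normal to Π_1 is MG × MK = (1, 3, 3).
Using M: Π_1 has equation x + 3y + 3z = -5.
Foot = S − λn with λ = (n·S − d)/|n|² = (-62 − (-5))/19 = -3.
Foot = (-5, -5, -14) − (-3)·(1, 3, 3) = (-2, 4, -5).

(-2, 4, -5)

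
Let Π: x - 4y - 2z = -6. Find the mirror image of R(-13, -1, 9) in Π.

λ = (n·R − d)/|n|² = (-27 − (-6))/21 = -1.
Reflection = R − 2λn = (-13, -1, 9) − (-2)·(1, -4, -2) = (-11, -9, 5).

(-11, -9, 5)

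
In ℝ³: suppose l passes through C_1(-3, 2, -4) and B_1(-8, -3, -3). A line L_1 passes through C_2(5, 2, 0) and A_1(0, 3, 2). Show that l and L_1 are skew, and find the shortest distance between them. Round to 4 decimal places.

A direction vector for l is B_1 − C_1 = (-5, -5, 1).
A direction vector for L_1 is A_1 − C_2 = (-5, 1, 2).
Common perpendicular direction n = (-5, -5, 1) × (-5, 1, 2) = (-11, 5, -30).
With w = (5, 2, 0) − (-3, 2, -4) = (8, 0, 4), w · n = -208.
Since n ≠ 0 the lines are not parallel, and w · n = -208 ≠ 0 so they do not intersect; hence they are skew.
Distance = |w · n| / |n| = |-208| / √1046 ≈ 6.4313.

6.4313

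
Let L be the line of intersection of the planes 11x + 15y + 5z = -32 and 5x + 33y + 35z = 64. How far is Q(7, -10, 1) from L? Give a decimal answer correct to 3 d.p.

Direction of L: (11, 15, 5) × (5, 33, 35) = (360, -360, 288).
A point on L: solving the two plane equations with x = 3 gives (3, -7, 8).
Taking (3, -7, 8) on L with direction v = (360, -360, 288): w = Q − (3, -7, 8) = (4, -3, -7), and w × v = (-3384, -3672, -360).
Distance = |w × v| / |v| = √25064640 / √342144 ≈ 8.559.

8.559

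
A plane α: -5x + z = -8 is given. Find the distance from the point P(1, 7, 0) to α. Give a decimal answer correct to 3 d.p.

n·P − d = (-5)·(1) + (0)·(7) + (1)·(0) − (-8) = 3; |n| = √26.
Distance = |3| / √26 = 3/√26 ≈ 0.588.

0.588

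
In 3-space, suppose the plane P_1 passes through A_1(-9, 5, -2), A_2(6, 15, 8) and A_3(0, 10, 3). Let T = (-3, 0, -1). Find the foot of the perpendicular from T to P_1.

(-3, 3, -4)

A_1A_2 = (15, 10, 10), A_1A_3 = (9, 5, 5); a normal to P_1 is A_1A_2 × A_1A_3 = (0, 15, -15).
Using A_1: P_1 has equation 15y - 15z = 105.
Foot = T − λn with λ = (n·T − d)/|n|² = (15 − 105)/450 = -1/5.
Foot = (-3, 0, -1) − (-1/5)·(0, 15, -15) = (-3, 3, -4).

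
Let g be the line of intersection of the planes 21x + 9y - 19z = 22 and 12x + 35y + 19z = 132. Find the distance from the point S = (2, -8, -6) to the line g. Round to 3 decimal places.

12.765

Direction of g: (21, 9, -19) × (12, 35, 19) = (836, -627, 627).
A point on g: solving the two plane equations with x = 2 gives (2, 2, 2).
Taking (2, 2, 2) on g with direction v = (836, -627, 627): w = S − (2, 2, 2) = (0, -10, -8), and w × v = (-11286, -6688, 8360).
Distance = |w × v| / |v| = √241992740 / √1485154 ≈ 12.765.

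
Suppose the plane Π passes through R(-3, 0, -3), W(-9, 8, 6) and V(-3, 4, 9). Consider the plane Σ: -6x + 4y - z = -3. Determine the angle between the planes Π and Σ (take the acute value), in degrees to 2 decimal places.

86.09

RW = (-6, 8, 9), RV = (0, 4, 12); a normal to Π is RW × RV = (60, 72, -24).
Using R: Π has equation 60x + 72y - 24z = -108.
cos θ = |n₁·n₂| / (|n₁||n₂|) = |-48| / (√9360 · √53).
θ = arccos(0.06815) ≈ 86.09°.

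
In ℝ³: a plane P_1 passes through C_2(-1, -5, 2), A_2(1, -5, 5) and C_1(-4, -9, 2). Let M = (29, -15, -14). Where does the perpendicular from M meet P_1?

(5, 3, 2)

C_2A_2 = (2, 0, 3), C_2C_1 = (-3, -4, 0); a normal to P_1 is C_2A_2 × C_2C_1 = (12, -9, -8).
Using C_2: P_1 has equation 12x - 9y - 8z = 17.
Foot = M − λn with λ = (n·M − d)/|n|² = (595 − 17)/289 = 2.
Foot = (29, -15, -14) − 2·(12, -9, -8) = (5, 3, 2).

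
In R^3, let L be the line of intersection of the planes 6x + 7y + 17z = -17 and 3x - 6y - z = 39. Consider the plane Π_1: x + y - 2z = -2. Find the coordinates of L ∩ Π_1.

Direction of L: (6, 7, 17) × (3, -6, -1) = (95, 57, -57).
A point on L: solving the two plane equations with x = -7 gives (-7, -11, 6).
Substitute r = (-7, -11, 6) + t(95, 57, -57) into the plane: -30 + 266t = -2, so t = 2/19.
Intersection: (-7, -11, 6) + (2/19)·(95, 57, -57) = (3, -5, 0).

(3, -5, 0)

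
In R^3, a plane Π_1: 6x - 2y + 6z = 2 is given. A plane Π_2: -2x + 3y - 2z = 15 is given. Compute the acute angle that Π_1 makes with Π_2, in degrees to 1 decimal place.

33.4

cos θ = |n₁·n₂| / (|n₁||n₂|) = |-30| / (√76 · √17).
θ = arccos(0.83462) ≈ 33.4°.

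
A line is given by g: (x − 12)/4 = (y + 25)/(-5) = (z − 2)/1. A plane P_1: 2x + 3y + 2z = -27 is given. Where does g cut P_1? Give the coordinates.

(-4, -5, -2)

g has direction (4, -5, 1) through (12, -25, 2).
Substitute r = (12, -25, 2) + t(4, -5, 1) into the plane: -47 + (-5)t = -27, so t = -4.
Intersection: (12, -25, 2) + (-4)·(4, -5, 1) = (-4, -5, -2).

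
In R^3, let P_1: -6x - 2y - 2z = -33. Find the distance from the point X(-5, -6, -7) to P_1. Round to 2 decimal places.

n·X − d = (-6)·(-5) + (-2)·(-6) + (-2)·(-7) − (-33) = 89; |n| = √44.
Distance = |89| / √44 = 89/√44 ≈ 13.42.

13.42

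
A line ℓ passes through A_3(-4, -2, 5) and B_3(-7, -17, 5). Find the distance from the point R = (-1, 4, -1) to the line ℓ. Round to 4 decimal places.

A direction vector for ℓ is B_3 − A_3 = (-3, -15, 0).
Taking (-4, -2, 5) on ℓ with direction v = (-3, -15, 0): w = R − (-4, -2, 5) = (3, 6, -6), and w × v = (-90, 18, -27).
Distance = |w × v| / |v| = √9153 / √234 ≈ 6.2542.

6.2542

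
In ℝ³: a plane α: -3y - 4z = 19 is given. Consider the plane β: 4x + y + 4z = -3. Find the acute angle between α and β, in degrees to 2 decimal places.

48.59

cos θ = |n₁·n₂| / (|n₁||n₂|) = |-19| / (√25 · √33).
θ = arccos(0.66150) ≈ 48.59°.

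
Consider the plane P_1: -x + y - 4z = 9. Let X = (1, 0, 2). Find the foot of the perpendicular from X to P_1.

Foot = X − λn with λ = (n·X − d)/|n|² = (-9 − 9)/18 = -1.
Foot = (1, 0, 2) − (-1)·(-1, 1, -4) = (0, 1, -2).

(0, 1, -2)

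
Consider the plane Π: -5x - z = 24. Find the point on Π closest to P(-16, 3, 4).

Foot = P − λn with λ = (n·P − d)/|n|² = (76 − 24)/26 = 2.
Foot = (-16, 3, 4) − 2·(-5, 0, -1) = (-6, 3, 6).

(-6, 3, 6)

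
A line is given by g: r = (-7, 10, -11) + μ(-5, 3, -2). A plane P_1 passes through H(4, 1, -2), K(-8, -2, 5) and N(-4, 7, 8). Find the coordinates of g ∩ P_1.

HK = (-12, -3, 7), HN = (-8, 6, 10); a normal to P_1 is HK × HN = (-72, 64, -96).
Using H: P_1 has equation -72x + 64y - 96z = -32.
Substitute r = (-7, 10, -11) + t(-5, 3, -2) into the plane: 2200 + 744t = -32, so t = -3.
Intersection: (-7, 10, -11) + (-3)·(-5, 3, -2) = (8, 1, -5).

(8, 1, -5)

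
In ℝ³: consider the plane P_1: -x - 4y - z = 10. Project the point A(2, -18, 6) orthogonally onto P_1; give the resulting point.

Foot = A − λn with λ = (n·A − d)/|n|² = (64 − 10)/18 = 3.
Foot = (2, -18, 6) − 3·(-1, -4, -1) = (5, -6, 9).

(5, -6, 9)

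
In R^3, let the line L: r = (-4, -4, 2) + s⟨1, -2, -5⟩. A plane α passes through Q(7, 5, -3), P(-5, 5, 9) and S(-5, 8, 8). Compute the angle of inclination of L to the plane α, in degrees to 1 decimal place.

35.9

QP = (-12, 0, 12), QS = (-12, 3, 11); a normal to α is QP × QS = (-36, -12, -36).
Using Q: α has equation -36x - 12y - 36z = -204.
sin θ = |n·v| / (|n||v|) = |168| / (√2736 · √30) = 0.58640.
θ ≈ 35.9°.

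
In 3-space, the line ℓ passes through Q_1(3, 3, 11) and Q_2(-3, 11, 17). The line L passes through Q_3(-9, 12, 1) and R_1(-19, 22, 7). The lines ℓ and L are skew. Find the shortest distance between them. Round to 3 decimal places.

A direction vector for ℓ is Q_2 − Q_1 = (-6, 8, 6).
A direction vector for L is R_1 − Q_3 = (-10, 10, 6).
Common perpendicular direction n = (-6, 8, 6) × (-10, 10, 6) = (-12, -24, 20).
With w = (-9, 12, 1) − (3, 3, 11) = (-12, 9, -10), w · n = -272.
Distance = |w · n| / |n| = |-272| / √1120 ≈ 8.128.

8.128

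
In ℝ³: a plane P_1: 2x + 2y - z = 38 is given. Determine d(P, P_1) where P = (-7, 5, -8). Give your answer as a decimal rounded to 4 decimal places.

11.3333

n·P − d = (2)·(-7) + (2)·(5) + (-1)·(-8) − 38 = -34; |n| = √9.
Distance = |-34| / √9 = 34/√9 ≈ 11.3333.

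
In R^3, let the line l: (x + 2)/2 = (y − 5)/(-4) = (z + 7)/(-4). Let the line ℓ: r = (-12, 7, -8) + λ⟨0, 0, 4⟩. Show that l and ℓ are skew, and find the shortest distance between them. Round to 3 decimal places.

l has direction (2, -4, -4) through (-2, 5, -7).
Common perpendicular direction n = (2, -4, -4) × (0, 0, 4) = (-16, -8, 0).
With w = (-12, 7, -8) − (-2, 5, -7) = (-10, 2, -1), w · n = 144.
Since n ≠ 0 the lines are not parallel, and w · n = 144 ≠ 0 so they do not intersect; hence they are skew.
Distance = |w · n| / |n| = |144| / √320 ≈ 8.050.

8.050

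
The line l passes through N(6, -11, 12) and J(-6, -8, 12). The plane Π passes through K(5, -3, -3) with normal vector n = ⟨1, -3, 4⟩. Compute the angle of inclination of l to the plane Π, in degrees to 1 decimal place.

A direction vector for l is J − N = (-12, 3, 0).
Π: n·r = n·K gives x - 3y + 4z = 2.
sin θ = |n·v| / (|n||v|) = |-21| / (√26 · √153) = 0.33296.
θ ≈ 19.4°.

19.4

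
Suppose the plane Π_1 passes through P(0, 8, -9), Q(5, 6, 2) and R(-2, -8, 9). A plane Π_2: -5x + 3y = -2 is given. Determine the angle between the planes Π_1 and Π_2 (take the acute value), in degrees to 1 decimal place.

26.2

PQ = (5, -2, 11), PR = (-2, -16, 18); a normal to Π_1 is PQ × PR = (140, -112, -84).
Using P: Π_1 has equation 140x - 112y - 84z = -140.
cos θ = |n₁·n₂| / (|n₁||n₂|) = |-1036| / (√39200 · √34).
θ = arccos(0.89738) ≈ 26.2°.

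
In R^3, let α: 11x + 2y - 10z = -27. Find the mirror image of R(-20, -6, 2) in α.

(2, -2, -18)

λ = (n·R − d)/|n|² = (-252 − (-27))/225 = -1.
Reflection = R − 2λn = (-20, -6, 2) − (-2)·(11, 2, -10) = (2, -2, -18).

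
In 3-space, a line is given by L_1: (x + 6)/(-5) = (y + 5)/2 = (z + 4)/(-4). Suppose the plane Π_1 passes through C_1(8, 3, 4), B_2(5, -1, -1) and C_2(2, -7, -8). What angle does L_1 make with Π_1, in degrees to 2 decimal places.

26.40

L_1 has direction (-5, 2, -4) through (-6, -5, -4).
C_1B_2 = (-3, -4, -5), C_1C_2 = (-6, -10, -12); a normal to Π_1 is C_1B_2 × C_1C_2 = (-2, -6, 6).
Using C_1: Π_1 has equation -2x - 6y + 6z = -10.
sin θ = |n·v| / (|n||v|) = |-26| / (√76 · √45) = 0.44459.
θ ≈ 26.40°.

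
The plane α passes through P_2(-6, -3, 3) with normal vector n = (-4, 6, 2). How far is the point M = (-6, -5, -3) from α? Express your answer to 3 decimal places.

3.207

α: n·r = n·P_2 gives -4x + 6y + 2z = 12.
n·M − d = (-4)·(-6) + (6)·(-5) + (2)·(-3) − 12 = -24; |n| = √56.
Distance = |-24| / √56 = 24/√56 ≈ 3.207.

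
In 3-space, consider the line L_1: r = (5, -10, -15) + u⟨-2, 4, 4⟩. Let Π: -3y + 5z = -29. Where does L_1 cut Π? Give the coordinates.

(1, -2, -7)

Substitute r = (5, -10, -15) + t(-2, 4, 4) into the plane: -45 + 8t = -29, so t = 2.
Intersection: (5, -10, -15) + 2·(-2, 4, 4) = (1, -2, -7).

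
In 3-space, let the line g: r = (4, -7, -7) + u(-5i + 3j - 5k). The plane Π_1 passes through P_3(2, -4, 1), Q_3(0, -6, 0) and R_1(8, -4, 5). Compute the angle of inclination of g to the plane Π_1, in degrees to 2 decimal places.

P_3Q_3 = (-2, -2, -1), P_3R_1 = (6, 0, 4); a normal to Π_1 is P_3Q_3 × P_3R_1 = (-8, 2, 12).
Using P_3: Π_1 has equation -8x + 2y + 12z = -12.
sin θ = |n·v| / (|n||v|) = |-14| / (√212 · √59) = 0.12518.
θ ≈ 7.19°.

7.19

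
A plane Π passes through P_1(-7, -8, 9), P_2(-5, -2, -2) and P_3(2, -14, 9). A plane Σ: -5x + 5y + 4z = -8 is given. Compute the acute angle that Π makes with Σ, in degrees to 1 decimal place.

67.2

P_1P_2 = (2, 6, -11), P_1P_3 = (9, -6, 0); a normal to Π is P_1P_2 × P_1P_3 = (-66, -99, -66).
Using P_1: Π has equation -66x - 99y - 66z = 660.
cos θ = |n₁·n₂| / (|n₁||n₂|) = |-429| / (√18513 · √66).
θ = arccos(0.38810) ≈ 67.2°.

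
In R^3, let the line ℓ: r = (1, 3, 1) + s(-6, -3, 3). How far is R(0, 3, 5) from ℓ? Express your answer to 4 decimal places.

3.3166

Taking (1, 3, 1) on ℓ with direction v = (-6, -3, 3): w = R − (1, 3, 1) = (-1, 0, 4), and w × v = (12, -21, 3).
Distance = |w × v| / |v| = √594 / √54 ≈ 3.3166.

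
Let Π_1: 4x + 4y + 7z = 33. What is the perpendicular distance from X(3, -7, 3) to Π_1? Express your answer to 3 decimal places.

3.111

n·X − d = (4)·(3) + (4)·(-7) + (7)·(3) − 33 = -28; |n| = √81.
Distance = |-28| / √81 = 28/√81 ≈ 3.111.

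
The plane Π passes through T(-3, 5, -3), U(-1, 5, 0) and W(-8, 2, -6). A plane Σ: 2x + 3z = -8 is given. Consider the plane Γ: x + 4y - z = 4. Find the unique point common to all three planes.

(-4, 2, 0)

TU = (2, 0, 3), TW = (-5, -3, -3); a normal to Π is TU × TW = (9, -9, -6).
Using T: Π has equation 9x - 9y - 6z = -54.
Solving the 3×3 linear system 9x - 9y - 6z = -54, 2x + 3z = -8, x + 4y - z = 4 (e.g. by elimination or Cramer's rule, determinant = -201) gives (-4, 2, 0).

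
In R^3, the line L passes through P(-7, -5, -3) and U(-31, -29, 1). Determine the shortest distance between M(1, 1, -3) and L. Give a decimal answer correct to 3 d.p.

1.828

A direction vector for L is U − P = (-24, -24, 4).
Taking (-7, -5, -3) on L with direction v = (-24, -24, 4): w = M − (-7, -5, -3) = (8, 6, 0), and w × v = (24, -32, -48).
Distance = |w × v| / |v| = √3904 / √1168 ≈ 1.828.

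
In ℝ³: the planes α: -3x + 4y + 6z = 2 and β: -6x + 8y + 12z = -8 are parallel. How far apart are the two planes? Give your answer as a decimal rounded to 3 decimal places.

0.768

Rescale β by 1/2: -3x + 4y + 6z = -4. Then distance = |2 − (-4)| / √61 ≈ 0.768.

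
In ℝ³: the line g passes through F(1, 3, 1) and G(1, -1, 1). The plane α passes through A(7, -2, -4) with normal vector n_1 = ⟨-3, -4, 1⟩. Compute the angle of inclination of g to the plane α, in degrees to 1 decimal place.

A direction vector for g is G − F = (0, -4, 0).
α: n_1·r = n_1·A gives -3x - 4y + z = -17.
sin θ = |n·v| / (|n||v|) = |16| / (√26 · √16) = 0.78446.
θ ≈ 51.7°.

51.7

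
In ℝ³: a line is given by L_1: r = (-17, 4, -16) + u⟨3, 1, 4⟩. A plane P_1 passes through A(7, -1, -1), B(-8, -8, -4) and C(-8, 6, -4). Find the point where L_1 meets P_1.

(-8, 7, -4)

AB = (-15, -7, -3), AC = (-15, 7, -3); a normal to P_1 is AB × AC = (42, 0, -210).
Using A: P_1 has equation 42x - 210z = 504.
Substitute r = (-17, 4, -16) + t(3, 1, 4) into the plane: 2646 + (-714)t = 504, so t = 3.
Intersection: (-17, 4, -16) + 3·(3, 1, 4) = (-8, 7, -4).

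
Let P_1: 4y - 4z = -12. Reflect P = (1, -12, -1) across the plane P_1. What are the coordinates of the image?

(1, -4, -9)

λ = (n·P − d)/|n|² = (-44 − (-12))/32 = -1.
Reflection = P − 2λn = (1, -12, -1) − (-2)·(0, 4, -4) = (1, -4, -9).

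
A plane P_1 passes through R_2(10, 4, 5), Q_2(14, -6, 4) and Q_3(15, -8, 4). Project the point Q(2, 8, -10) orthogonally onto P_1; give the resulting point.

R_2Q_2 = (4, -10, -1), R_2Q_3 = (5, -12, -1); a normal to P_1 is R_2Q_2 × R_2Q_3 = (-2, -1, 2).
Using R_2: P_1 has equation -2x - y + 2z = -14.
Foot = Q − λn with λ = (n·Q − d)/|n|² = (-32 − (-14))/9 = -2.
Foot = (2, 8, -10) − (-2)·(-2, -1, 2) = (-2, 6, -6).

(-2, 6, -6)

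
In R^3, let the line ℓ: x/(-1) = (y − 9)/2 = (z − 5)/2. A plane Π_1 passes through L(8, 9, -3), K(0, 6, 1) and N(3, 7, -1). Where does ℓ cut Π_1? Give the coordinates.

(1, 7, 3)

ℓ has direction (-1, 2, 2) through (0, 9, 5).
LK = (-8, -3, 4), LN = (-5, -2, 2); a normal to Π_1 is LK × LN = (2, -4, 1).
Using L: Π_1 has equation 2x - 4y + z = -23.
Substitute r = (0, 9, 5) + t(-1, 2, 2) into the plane: -31 + (-8)t = -23, so t = -1.
Intersection: (0, 9, 5) + (-1)·(-1, 2, 2) = (1, 7, 3).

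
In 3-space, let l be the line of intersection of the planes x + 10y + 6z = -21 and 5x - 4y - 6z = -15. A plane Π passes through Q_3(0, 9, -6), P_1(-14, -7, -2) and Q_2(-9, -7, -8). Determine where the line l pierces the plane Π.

(-7, 1, -4)

Direction of l: (1, 10, 6) × (5, -4, -6) = (-36, 36, -54).
A point on l: solving the two plane equations with x = -1 gives (-1, -5, 5).
Q_3P_1 = (-14, -16, 4), Q_3Q_2 = (-9, -16, -2); a normal to Π is Q_3P_1 × Q_3Q_2 = (96, -64, 80).
Using Q_3: Π has equation 96x - 64y + 80z = -1056.
Substitute r = (-1, -5, 5) + t(-36, 36, -54) into the plane: 624 + (-10080)t = -1056, so t = 1/6.
Intersection: (-1, -5, 5) + (1/6)·(-36, 36, -54) = (-7, 1, -4).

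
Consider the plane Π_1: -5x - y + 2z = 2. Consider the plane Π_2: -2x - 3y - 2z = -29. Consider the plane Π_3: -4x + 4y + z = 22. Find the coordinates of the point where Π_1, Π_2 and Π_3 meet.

(1, 5, 6)

Solving the 3×3 linear system -5x - y + 2z = 2, -2x - 3y - 2z = -29, -4x + 4y + z = 22 (e.g. by elimination or Cramer's rule, determinant = -75) gives (1, 5, 6).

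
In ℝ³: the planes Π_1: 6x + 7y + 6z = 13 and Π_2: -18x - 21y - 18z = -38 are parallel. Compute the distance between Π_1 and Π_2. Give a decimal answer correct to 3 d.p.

Rescale Π_2 by 1/(-3): 6x + 7y + 6z = 38/3. Then distance = |13 − (38/3)| / √121 ≈ 0.030.

0.030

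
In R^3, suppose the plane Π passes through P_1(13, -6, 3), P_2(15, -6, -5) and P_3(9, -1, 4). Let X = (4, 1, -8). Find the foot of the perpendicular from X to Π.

(8, 4, -7)

P_1P_2 = (2, 0, -8), P_1P_3 = (-4, 5, 1); a normal to Π is P_1P_2 × P_1P_3 = (40, 30, 10).
Using P_1: Π has equation 40x + 30y + 10z = 370.
Foot = X − λn with λ = (n·X − d)/|n|² = (110 − 370)/2600 = -1/10.
Foot = (4, 1, -8) − (-1/10)·(40, 30, 10) = (8, 4, -7).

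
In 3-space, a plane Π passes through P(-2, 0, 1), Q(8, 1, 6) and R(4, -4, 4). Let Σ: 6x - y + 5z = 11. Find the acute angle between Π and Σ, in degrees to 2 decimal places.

76.87

PQ = (10, 1, 5), PR = (6, -4, 3); a normal to Π is PQ × PR = (23, 0, -46).
Using P: Π has equation 23x - 46z = -92.
cos θ = |n₁·n₂| / (|n₁||n₂|) = |-92| / (√2645 · √62).
θ = arccos(0.22718) ≈ 76.87°.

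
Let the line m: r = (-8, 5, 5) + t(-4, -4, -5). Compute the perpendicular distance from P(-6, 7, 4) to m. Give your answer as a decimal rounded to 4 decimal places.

2.6224

Taking (-8, 5, 5) on m with direction v = (-4, -4, -5): w = P − (-8, 5, 5) = (2, 2, -1), and w × v = (-14, 14, 0).
Distance = |w × v| / |v| = √392 / √57 ≈ 2.6224.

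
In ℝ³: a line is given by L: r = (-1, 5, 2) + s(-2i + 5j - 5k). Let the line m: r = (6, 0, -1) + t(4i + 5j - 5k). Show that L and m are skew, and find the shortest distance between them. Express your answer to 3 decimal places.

Common perpendicular direction n = (-2, 5, -5) × (4, 5, -5) = (0, -30, -30).
With w = (6, 0, -1) − (-1, 5, 2) = (7, -5, -3), w · n = 240.
Since n ≠ 0 the lines are not parallel, and w · n = 240 ≠ 0 so they do not intersect; hence they are skew.
Distance = |w · n| / |n| = |240| / √1800 ≈ 5.657.

5.657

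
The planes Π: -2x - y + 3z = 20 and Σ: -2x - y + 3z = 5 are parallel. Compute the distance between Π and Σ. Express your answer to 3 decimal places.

4.009

Same normal n = (-2, -1, 3) with |n| = √14; distance = |20 − 5| / |n| = 15/√14 ≈ 4.009.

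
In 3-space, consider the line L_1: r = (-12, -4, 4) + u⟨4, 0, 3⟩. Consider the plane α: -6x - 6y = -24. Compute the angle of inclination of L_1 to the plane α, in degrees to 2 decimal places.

34.45

sin θ = |n·v| / (|n||v|) = |-24| / (√72 · √25) = 0.56569.
θ ≈ 34.45°.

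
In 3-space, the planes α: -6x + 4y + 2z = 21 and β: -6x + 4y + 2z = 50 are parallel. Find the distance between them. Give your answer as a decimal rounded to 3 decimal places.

Same normal n = (-6, 4, 2) with |n| = √56; distance = |21 − 50| / |n| = 29/√56 ≈ 3.875.

3.875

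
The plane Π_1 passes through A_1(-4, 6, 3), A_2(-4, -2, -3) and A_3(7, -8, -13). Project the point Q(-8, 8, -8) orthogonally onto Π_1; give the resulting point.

A_1A_2 = (0, -8, -6), A_1A_3 = (11, -14, -16); a normal to Π_1 is A_1A_2 × A_1A_3 = (44, -66, 88).
Using A_1: Π_1 has equation 44x - 66y + 88z = -308.
Foot = Q − λn with λ = (n·Q − d)/|n|² = (-1584 − (-308))/14036 = -1/11.
Foot = (-8, 8, -8) − (-1/11)·(44, -66, 88) = (-4, 2, 0).

(-4, 2, 0)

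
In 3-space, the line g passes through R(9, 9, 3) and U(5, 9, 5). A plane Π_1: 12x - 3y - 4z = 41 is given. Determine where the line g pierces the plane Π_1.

A direction vector for g is U − R = (-4, 0, 2).
Substitute r = (9, 9, 3) + t(-4, 0, 2) into the plane: 69 + (-56)t = 41, so t = 1/2.
Intersection: (9, 9, 3) + (1/2)·(-4, 0, 2) = (7, 9, 4).

(7, 9, 4)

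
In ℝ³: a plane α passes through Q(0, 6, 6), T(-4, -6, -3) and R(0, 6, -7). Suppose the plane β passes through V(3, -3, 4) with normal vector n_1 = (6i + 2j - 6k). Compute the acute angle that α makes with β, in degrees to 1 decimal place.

54.5

QT = (-4, -12, -9), QR = (0, 0, -13); a normal to α is QT × QR = (156, -52, 0).
Using Q: α has equation 156x - 52y = -312.
β: n_1·r = n_1·V gives 6x + 2y - 6z = -12.
cos θ = |n₁·n₂| / (|n₁||n₂|) = |832| / (√27040 · √76).
θ = arccos(0.58038) ≈ 54.5°.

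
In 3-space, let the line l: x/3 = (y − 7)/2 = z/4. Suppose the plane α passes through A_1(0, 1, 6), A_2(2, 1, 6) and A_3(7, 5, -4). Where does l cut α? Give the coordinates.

l has direction (3, 2, 4) through (0, 7, 0).
A_1A_2 = (2, 0, 0), A_1A_3 = (7, 4, -10); a normal to α is A_1A_2 × A_1A_3 = (0, 20, 8).
Using A_1: α has equation 20y + 8z = 68.
Substitute r = (0, 7, 0) + t(3, 2, 4) into the plane: 140 + 72t = 68, so t = -1.
Intersection: (0, 7, 0) + (-1)·(3, 2, 4) = (-3, 5, -4).

(-3, 5, -4)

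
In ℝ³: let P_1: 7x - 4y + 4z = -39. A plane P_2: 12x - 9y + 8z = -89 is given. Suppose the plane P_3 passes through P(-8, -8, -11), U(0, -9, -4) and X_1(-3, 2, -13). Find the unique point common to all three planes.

(3, 5, -10)

PU = (8, -1, 7), PX_1 = (5, 10, -2); a normal to P_3 is PU × PX_1 = (-68, 51, 85).
Using P: P_3 has equation -68x + 51y + 85z = -799.
Solving the 3×3 linear system 7x - 4y + 4z = -39, 12x - 9y + 8z = -89, -68x + 51y + 85z = -799 (e.g. by elimination or Cramer's rule, determinant = -1955) gives (3, 5, -10).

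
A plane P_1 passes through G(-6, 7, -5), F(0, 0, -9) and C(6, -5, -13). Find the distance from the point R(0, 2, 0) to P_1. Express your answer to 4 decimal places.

7.4885

GF = (6, -7, -4), GC = (12, -12, -8); a normal to P_1 is GF × GC = (8, 0, 12).
Using G: P_1 has equation 8x + 12z = -108.
n·R − d = (8)·(0) + (0)·(2) + (12)·(0) − (-108) = 108; |n| = √208.
Distance = |108| / √208 = 108/√208 ≈ 7.4885.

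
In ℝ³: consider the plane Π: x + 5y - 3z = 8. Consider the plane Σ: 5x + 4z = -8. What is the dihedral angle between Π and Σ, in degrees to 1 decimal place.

79.4

cos θ = |n₁·n₂| / (|n₁||n₂|) = |-7| / (√35 · √41).
θ = arccos(0.18479) ≈ 79.4°.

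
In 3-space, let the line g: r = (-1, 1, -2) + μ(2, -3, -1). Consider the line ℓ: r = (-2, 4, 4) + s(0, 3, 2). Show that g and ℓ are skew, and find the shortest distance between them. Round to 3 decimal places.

3.457

Common perpendicular direction n = (2, -3, -1) × (0, 3, 2) = (-3, -4, 6).
With w = (-2, 4, 4) − (-1, 1, -2) = (-1, 3, 6), w · n = 27.
Since n ≠ 0 the lines are not parallel, and w · n = 27 ≠ 0 so they do not intersect; hence they are skew.
Distance = |w · n| / |n| = |27| / √61 ≈ 3.457.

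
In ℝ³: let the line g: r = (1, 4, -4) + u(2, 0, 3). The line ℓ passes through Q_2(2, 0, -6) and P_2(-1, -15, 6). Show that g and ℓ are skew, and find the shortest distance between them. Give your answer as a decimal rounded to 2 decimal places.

A direction vector for ℓ is P_2 − Q_2 = (-3, -15, 12).
Common perpendicular direction n = (2, 0, 3) × (-3, -15, 12) = (45, -33, -30).
With w = (2, 0, -6) − (1, 4, -4) = (1, -4, -2), w · n = 237.
Since n ≠ 0 the lines are not parallel, and w · n = 237 ≠ 0 so they do not intersect; hence they are skew.
Distance = |w · n| / |n| = |237| / √4014 ≈ 3.74.

3.74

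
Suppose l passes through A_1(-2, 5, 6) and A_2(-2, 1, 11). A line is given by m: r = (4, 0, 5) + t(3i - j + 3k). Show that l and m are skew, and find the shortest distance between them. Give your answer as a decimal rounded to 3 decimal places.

6.310

A direction vector for l is A_2 − A_1 = (0, -4, 5).
Common perpendicular direction n = (0, -4, 5) × (3, -1, 3) = (-7, 15, 12).
With w = (4, 0, 5) − (-2, 5, 6) = (6, -5, -1), w · n = -129.
Since n ≠ 0 the lines are not parallel, and w · n = -129 ≠ 0 so they do not intersect; hence they are skew.
Distance = |w · n| / |n| = |-129| / √418 ≈ 6.310.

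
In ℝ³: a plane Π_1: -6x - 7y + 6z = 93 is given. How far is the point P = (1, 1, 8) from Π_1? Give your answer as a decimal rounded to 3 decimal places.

n·P − d = (-6)·(1) + (-7)·(1) + (6)·(8) − 93 = -58; |n| = √121.
Distance = |-58| / √121 = 58/√121 ≈ 5.273.

5.273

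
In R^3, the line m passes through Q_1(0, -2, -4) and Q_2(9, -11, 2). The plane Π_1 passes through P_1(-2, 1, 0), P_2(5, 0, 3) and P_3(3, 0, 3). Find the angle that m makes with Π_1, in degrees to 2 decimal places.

28.16

A direction vector for m is Q_2 − Q_1 = (9, -9, 6).
P_1P_2 = (7, -1, 3), P_1P_3 = (5, -1, 3); a normal to Π_1 is P_1P_2 × P_1P_3 = (0, -6, -2).
Using P_1: Π_1 has equation -6y - 2z = -6.
sin θ = |n·v| / (|n||v|) = |42| / (√40 · √198) = 0.47194.
θ ≈ 28.16°.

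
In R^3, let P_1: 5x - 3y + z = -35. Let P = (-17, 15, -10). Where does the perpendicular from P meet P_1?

Foot = P − λn with λ = (n·P − d)/|n|² = (-140 − (-35))/35 = -3.
Foot = (-17, 15, -10) − (-3)·(5, -3, 1) = (-2, 6, -7).

(-2, 6, -7)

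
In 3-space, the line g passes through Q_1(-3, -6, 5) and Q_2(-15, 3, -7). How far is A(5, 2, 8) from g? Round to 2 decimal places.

11.28

A direction vector for g is Q_2 − Q_1 = (-12, 9, -12).
Taking (-3, -6, 5) on g with direction v = (-12, 9, -12): w = A − (-3, -6, 5) = (8, 8, 3), and w × v = (-123, 60, 168).
Distance = |w × v| / |v| = √46953 / √369 ≈ 11.28.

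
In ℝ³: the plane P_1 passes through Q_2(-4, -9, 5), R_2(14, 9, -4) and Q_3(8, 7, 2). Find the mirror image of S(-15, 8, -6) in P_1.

(15, -10, 18)

Q_2R_2 = (18, 18, -9), Q_2Q_3 = (12, 16, -3); a normal to P_1 is Q_2R_2 × Q_2Q_3 = (90, -54, 72).
Using Q_2: P_1 has equation 90x - 54y + 72z = 486.
λ = (n·S − d)/|n|² = (-2214 − 486)/16200 = -1/6.
Reflection = S − 2λn = (-15, 8, -6) − (-1/3)·(90, -54, 72) = (15, -10, 18).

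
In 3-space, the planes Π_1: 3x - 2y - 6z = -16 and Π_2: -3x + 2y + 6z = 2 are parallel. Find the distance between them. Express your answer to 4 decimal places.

2.0000

Rescale Π_2 by 1/(-1): 3x - 2y - 6z = -2. Then distance = |-16 − (-2)| / √49 ≈ 2.0000.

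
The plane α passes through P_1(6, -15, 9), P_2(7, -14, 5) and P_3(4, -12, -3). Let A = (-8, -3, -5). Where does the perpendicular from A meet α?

(-8, -11, -7)

P_1P_2 = (1, 1, -4), P_1P_3 = (-2, 3, -12); a normal to α is P_1P_2 × P_1P_3 = (0, 20, 5).
Using P_1: α has equation 20y + 5z = -255.
Foot = A − λn with λ = (n·A − d)/|n|² = (-85 − (-255))/425 = 2/5.
Foot = (-8, -3, -5) − (2/5)·(0, 20, 5) = (-8, -11, -7).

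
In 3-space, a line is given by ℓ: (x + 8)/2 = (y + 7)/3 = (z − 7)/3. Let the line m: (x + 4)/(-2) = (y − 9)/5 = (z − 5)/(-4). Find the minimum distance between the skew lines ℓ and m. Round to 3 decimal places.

ℓ has direction (2, 3, 3) through (-8, -7, 7).
m has direction (-2, 5, -4) through (-4, 9, 5).
Common perpendicular direction n = (2, 3, 3) × (-2, 5, -4) = (-27, 2, 16).
With w = (-4, 9, 5) − (-8, -7, 7) = (4, 16, -2), w · n = -108.
Distance = |w · n| / |n| = |-108| / √989 ≈ 3.434.

3.434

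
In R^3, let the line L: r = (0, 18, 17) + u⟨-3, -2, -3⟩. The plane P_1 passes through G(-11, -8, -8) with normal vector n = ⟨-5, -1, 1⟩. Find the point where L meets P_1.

P_1: n·r = n·G gives -5x - y + z = 55.
Substitute r = (0, 18, 17) + t(-3, -2, -3) into the plane: -1 + 14t = 55, so t = 4.
Intersection: (0, 18, 17) + 4·(-3, -2, -3) = (-12, 10, 5).

(-12, 10, 5)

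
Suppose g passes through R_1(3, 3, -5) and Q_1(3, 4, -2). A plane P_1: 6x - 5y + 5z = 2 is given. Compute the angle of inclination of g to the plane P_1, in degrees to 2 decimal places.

19.94

A direction vector for g is Q_1 − R_1 = (0, 1, 3).
sin θ = |n·v| / (|n||v|) = |10| / (√86 · √10) = 0.34100.
θ ≈ 19.94°.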